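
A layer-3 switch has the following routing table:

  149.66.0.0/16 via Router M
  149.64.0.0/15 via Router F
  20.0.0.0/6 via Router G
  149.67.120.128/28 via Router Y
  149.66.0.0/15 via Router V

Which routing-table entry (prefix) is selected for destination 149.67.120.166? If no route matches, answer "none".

Entries matching 149.67.120.166:
  149.66.0.0/15 (149.66.0.0 - 149.67.255.255)
Most specific is 149.66.0.0/15.

149.66.0.0/15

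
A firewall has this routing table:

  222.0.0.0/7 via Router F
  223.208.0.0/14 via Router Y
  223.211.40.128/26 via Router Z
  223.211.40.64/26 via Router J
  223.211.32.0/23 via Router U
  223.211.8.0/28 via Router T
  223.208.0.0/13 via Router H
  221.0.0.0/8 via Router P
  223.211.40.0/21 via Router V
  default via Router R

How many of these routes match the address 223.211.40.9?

Prefixes containing 223.211.40.9:
  0.0.0.0/0 (default, matches everything)
  222.0.0.0/7 (222.0.0.0 - 223.255.255.255)
  223.208.0.0/13 (223.208.0.0 - 223.215.255.255)
  223.208.0.0/14 (223.208.0.0 - 223.211.255.255)
  223.211.40.0/21 (223.211.40.0 - 223.211.47.255)
Total matching entries: 5.

5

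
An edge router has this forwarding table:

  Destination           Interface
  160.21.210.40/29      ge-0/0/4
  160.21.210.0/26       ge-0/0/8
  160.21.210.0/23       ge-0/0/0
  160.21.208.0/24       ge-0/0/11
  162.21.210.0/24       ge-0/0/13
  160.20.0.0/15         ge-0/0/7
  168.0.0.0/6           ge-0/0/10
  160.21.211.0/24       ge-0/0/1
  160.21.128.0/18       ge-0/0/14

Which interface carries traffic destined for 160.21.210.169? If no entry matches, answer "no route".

ge-0/0/0

Routes whose prefix contains 160.21.210.169:
  160.20.0.0/15 (160.20.0.0 - 160.21.255.255) -> ge-0/0/7
  160.21.210.0/23 (160.21.210.0 - 160.21.211.255) -> ge-0/0/0
More-specific entries that do NOT match:
  160.21.210.40/29 (160.21.210.40 - 160.21.210.47) does not contain 160.21.210.169
  160.21.210.0/26 (160.21.210.0 - 160.21.210.63) does not contain 160.21.210.169
  160.21.208.0/24 (160.21.208.0 - 160.21.208.255) does not contain 160.21.210.169
  162.21.210.0/24 (162.21.210.0 - 162.21.210.255) does not contain 160.21.210.169
  160.21.211.0/24 (160.21.211.0 - 160.21.211.255) does not contain 160.21.210.169
Longest matching prefix is /23 -> interface ge-0/0/0.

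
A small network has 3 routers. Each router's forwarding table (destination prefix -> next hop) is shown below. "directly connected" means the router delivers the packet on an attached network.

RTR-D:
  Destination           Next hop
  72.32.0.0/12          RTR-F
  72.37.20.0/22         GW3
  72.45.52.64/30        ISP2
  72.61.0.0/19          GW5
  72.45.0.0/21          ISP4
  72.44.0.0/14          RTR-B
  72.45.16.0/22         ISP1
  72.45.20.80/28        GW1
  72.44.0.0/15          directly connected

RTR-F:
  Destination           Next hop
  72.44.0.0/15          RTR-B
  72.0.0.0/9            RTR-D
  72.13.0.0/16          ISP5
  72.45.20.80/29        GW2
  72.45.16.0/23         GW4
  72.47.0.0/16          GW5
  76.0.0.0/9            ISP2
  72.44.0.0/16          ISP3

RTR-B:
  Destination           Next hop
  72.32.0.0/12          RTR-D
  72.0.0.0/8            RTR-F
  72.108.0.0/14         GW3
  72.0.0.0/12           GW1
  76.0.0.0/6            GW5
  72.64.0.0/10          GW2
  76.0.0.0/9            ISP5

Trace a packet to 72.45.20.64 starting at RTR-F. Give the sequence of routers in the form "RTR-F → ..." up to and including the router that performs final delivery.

At RTR-F: longest match for 72.45.20.64 is 72.44.0.0/15 -> RTR-B
At RTR-B: longest match for 72.45.20.64 is 72.32.0.0/12 -> RTR-D
At RTR-D: longest match for 72.45.20.64 is 72.44.0.0/15 -> directly connected

RTR-F → RTR-B → RTR-D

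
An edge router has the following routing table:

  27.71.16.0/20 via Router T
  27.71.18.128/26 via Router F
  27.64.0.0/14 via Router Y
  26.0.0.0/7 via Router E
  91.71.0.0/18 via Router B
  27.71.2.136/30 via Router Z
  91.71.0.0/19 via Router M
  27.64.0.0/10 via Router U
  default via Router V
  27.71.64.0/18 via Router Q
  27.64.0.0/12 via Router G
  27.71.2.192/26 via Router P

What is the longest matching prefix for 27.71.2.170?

Entries matching 27.71.2.170:
  0.0.0.0/0 (default, matches everything)
  26.0.0.0/7 (26.0.0.0 - 27.255.255.255)
  27.64.0.0/10 (27.64.0.0 - 27.127.255.255)
  27.64.0.0/12 (27.64.0.0 - 27.79.255.255)
Most specific is 27.64.0.0/12.

27.64.0.0/12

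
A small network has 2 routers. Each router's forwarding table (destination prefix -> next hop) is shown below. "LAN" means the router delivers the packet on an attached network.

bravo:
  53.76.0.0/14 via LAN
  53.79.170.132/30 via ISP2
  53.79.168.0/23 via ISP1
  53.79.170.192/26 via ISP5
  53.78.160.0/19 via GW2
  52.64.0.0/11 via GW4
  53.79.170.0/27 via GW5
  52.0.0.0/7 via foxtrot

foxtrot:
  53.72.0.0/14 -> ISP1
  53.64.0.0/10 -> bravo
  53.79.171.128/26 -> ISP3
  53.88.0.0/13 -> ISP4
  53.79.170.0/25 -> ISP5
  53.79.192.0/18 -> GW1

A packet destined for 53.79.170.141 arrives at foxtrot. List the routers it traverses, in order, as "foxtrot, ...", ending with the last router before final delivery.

foxtrot, bravo

At foxtrot: longest match for 53.79.170.141 is 53.64.0.0/10 -> bravo
At bravo: longest match for 53.79.170.141 is 53.76.0.0/14 -> LAN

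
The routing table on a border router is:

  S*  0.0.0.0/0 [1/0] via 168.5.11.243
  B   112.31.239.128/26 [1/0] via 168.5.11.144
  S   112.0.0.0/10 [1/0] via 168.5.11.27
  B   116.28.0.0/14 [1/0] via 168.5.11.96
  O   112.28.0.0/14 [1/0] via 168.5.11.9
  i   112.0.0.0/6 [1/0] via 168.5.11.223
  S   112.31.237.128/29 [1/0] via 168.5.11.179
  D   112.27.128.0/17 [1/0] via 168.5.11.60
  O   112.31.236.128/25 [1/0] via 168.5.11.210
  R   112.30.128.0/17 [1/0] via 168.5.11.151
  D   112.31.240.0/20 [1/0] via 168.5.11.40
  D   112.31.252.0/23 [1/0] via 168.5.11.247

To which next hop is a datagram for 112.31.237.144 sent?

168.5.11.9

Routes whose prefix contains 112.31.237.144:
  0.0.0.0/0 (default, matches everything) -> 168.5.11.243
  112.0.0.0/6 (112.0.0.0 - 115.255.255.255) -> 168.5.11.223
  112.0.0.0/10 (112.0.0.0 - 112.63.255.255) -> 168.5.11.27
  112.28.0.0/14 (112.28.0.0 - 112.31.255.255) -> 168.5.11.9
More-specific entries that do NOT match:
  112.31.237.128/29 (112.31.237.128 - 112.31.237.135) does not contain 112.31.237.144
  112.31.239.128/26 (112.31.239.128 - 112.31.239.191) does not contain 112.31.237.144
  112.31.236.128/25 (112.31.236.128 - 112.31.236.255) does not contain 112.31.237.144
  112.31.252.0/23 (112.31.252.0 - 112.31.253.255) does not contain 112.31.237.144
  112.31.240.0/20 (112.31.240.0 - 112.31.255.255) does not contain 112.31.237.144
  112.27.128.0/17 (112.27.128.0 - 112.27.255.255) does not contain 112.31.237.144
  112.30.128.0/17 (112.30.128.0 - 112.30.255.255) does not contain 112.31.237.144
Longest matching prefix is /14 -> next hop 168.5.11.9.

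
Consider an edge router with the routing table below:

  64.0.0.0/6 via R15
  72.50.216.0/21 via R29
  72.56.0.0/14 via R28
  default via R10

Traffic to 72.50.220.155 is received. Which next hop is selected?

Routes whose prefix contains 72.50.220.155:
  0.0.0.0/0 (default, matches everything) -> R10
  72.50.216.0/21 (72.50.216.0 - 72.50.223.255) -> R29
Longest matching prefix is /21 -> next hop R29.

R29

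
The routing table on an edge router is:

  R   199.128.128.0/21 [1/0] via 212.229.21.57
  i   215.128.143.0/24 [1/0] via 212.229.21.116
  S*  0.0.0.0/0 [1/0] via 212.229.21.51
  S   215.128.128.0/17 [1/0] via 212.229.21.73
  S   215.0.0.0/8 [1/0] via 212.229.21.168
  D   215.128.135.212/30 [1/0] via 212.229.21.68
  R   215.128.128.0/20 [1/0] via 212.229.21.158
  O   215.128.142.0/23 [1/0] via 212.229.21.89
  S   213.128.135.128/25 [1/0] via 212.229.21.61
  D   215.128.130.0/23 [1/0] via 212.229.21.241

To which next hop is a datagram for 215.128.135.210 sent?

212.229.21.158

Routes whose prefix contains 215.128.135.210:
  0.0.0.0/0 (default, matches everything) -> 212.229.21.51
  215.0.0.0/8 (215.0.0.0 - 215.255.255.255) -> 212.229.21.168
  215.128.128.0/17 (215.128.128.0 - 215.128.255.255) -> 212.229.21.73
  215.128.128.0/20 (215.128.128.0 - 215.128.143.255) -> 212.229.21.158
More-specific entries that do NOT match:
  215.128.135.212/30 (215.128.135.212 - 215.128.135.215) does not contain 215.128.135.210
  213.128.135.128/25 (213.128.135.128 - 213.128.135.255) does not contain 215.128.135.210
  215.128.143.0/24 (215.128.143.0 - 215.128.143.255) does not contain 215.128.135.210
  215.128.142.0/23 (215.128.142.0 - 215.128.143.255) does not contain 215.128.135.210
  215.128.130.0/23 (215.128.130.0 - 215.128.131.255) does not contain 215.128.135.210
  199.128.128.0/21 (199.128.128.0 - 199.128.135.255) does not contain 215.128.135.210
Longest matching prefix is /20 -> next hop 212.229.21.158.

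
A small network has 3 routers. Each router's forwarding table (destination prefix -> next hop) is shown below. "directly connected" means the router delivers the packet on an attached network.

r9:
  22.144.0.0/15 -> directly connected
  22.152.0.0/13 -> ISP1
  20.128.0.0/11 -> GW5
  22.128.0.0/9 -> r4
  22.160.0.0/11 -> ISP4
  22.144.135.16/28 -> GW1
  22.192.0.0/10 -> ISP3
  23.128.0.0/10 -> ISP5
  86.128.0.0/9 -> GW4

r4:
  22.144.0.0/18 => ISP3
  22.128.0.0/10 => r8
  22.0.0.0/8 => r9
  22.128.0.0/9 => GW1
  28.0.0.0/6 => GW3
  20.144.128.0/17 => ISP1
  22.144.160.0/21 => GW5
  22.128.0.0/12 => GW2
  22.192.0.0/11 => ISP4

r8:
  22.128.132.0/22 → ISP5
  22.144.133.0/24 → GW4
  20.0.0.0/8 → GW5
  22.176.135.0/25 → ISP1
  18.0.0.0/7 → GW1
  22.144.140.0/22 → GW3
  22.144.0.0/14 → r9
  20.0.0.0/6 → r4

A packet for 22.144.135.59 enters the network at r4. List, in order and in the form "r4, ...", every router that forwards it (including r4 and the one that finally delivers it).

At r4: longest match for 22.144.135.59 is 22.128.0.0/10 -> r8
At r8: longest match for 22.144.135.59 is 22.144.0.0/14 -> r9
At r9: longest match for 22.144.135.59 is 22.144.0.0/15 -> directly connected

r4, r8, r9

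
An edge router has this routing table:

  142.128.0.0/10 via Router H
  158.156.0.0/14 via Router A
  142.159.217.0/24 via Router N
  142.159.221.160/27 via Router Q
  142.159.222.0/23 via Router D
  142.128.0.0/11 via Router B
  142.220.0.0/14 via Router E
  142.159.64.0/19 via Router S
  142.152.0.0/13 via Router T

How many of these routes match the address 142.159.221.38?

Prefixes containing 142.159.221.38:
  142.128.0.0/10 (142.128.0.0 - 142.191.255.255)
  142.128.0.0/11 (142.128.0.0 - 142.159.255.255)
  142.152.0.0/13 (142.152.0.0 - 142.159.255.255)
Total matching entries: 3.

3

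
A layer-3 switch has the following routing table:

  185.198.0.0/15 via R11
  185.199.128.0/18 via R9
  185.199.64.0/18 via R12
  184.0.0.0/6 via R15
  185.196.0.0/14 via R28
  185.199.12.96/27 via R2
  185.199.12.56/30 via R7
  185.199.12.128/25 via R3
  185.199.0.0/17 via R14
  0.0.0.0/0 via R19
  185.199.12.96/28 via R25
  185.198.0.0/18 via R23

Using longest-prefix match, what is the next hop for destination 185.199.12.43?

Routes whose prefix contains 185.199.12.43:
  0.0.0.0/0 (default, matches everything) -> R19
  184.0.0.0/6 (184.0.0.0 - 187.255.255.255) -> R15
  185.196.0.0/14 (185.196.0.0 - 185.199.255.255) -> R28
  185.198.0.0/15 (185.198.0.0 - 185.199.255.255) -> R11
  185.199.0.0/17 (185.199.0.0 - 185.199.127.255) -> R14
More-specific entries that do NOT match:
  185.199.12.56/30 (185.199.12.56 - 185.199.12.59) does not contain 185.199.12.43
  185.199.12.96/28 (185.199.12.96 - 185.199.12.111) does not contain 185.199.12.43
  185.199.12.96/27 (185.199.12.96 - 185.199.12.127) does not contain 185.199.12.43
  185.199.12.128/25 (185.199.12.128 - 185.199.12.255) does not contain 185.199.12.43
  185.199.128.0/18 (185.199.128.0 - 185.199.191.255) does not contain 185.199.12.43
  185.199.64.0/18 (185.199.64.0 - 185.199.127.255) does not contain 185.199.12.43
  185.198.0.0/18 (185.198.0.0 - 185.198.63.255) does not contain 185.199.12.43
Longest matching prefix is /17 -> next hop R14.

R14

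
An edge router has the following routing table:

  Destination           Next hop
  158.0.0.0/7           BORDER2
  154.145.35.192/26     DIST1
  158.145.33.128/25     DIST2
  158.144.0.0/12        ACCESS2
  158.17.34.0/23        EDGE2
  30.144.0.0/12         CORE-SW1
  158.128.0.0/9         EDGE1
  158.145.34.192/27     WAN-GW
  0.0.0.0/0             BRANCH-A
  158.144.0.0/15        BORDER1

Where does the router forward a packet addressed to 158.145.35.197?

Routes whose prefix contains 158.145.35.197:
  0.0.0.0/0 (default, matches everything) -> BRANCH-A
  158.0.0.0/7 (158.0.0.0 - 159.255.255.255) -> BORDER2
  158.128.0.0/9 (158.128.0.0 - 158.255.255.255) -> EDGE1
  158.144.0.0/12 (158.144.0.0 - 158.159.255.255) -> ACCESS2
  158.144.0.0/15 (158.144.0.0 - 158.145.255.255) -> BORDER1
More-specific entries that do NOT match:
  158.145.34.192/27 (158.145.34.192 - 158.145.34.223) does not contain 158.145.35.197
  154.145.35.192/26 (154.145.35.192 - 154.145.35.255) does not contain 158.145.35.197
  158.145.33.128/25 (158.145.33.128 - 158.145.33.255) does not contain 158.145.35.197
  158.17.34.0/23 (158.17.34.0 - 158.17.35.255) does not contain 158.145.35.197
Longest matching prefix is /15 -> next hop BORDER1.

BORDER1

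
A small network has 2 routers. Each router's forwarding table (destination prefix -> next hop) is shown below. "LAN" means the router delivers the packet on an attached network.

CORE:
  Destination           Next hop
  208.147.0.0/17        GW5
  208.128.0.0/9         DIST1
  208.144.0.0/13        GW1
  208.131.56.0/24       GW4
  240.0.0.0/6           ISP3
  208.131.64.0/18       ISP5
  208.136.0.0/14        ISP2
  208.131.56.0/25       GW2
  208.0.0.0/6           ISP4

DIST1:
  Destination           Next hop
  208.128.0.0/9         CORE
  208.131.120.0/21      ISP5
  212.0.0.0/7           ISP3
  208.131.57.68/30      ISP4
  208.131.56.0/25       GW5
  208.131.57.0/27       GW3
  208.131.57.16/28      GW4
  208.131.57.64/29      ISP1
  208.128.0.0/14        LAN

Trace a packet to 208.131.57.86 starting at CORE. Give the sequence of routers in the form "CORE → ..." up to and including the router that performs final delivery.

At CORE: longest match for 208.131.57.86 is 208.128.0.0/9 -> DIST1
At DIST1: longest match for 208.131.57.86 is 208.128.0.0/14 -> LAN

CORE → DIST1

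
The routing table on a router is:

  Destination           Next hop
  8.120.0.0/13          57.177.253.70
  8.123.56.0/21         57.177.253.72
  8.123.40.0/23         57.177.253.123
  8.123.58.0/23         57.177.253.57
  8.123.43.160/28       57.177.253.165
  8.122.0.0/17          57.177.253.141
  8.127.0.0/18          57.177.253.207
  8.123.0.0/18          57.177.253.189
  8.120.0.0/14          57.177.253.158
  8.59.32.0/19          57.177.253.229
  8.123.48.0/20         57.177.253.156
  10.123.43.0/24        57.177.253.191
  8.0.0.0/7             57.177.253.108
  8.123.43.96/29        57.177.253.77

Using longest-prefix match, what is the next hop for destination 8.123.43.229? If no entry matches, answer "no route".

Routes whose prefix contains 8.123.43.229:
  8.0.0.0/7 (8.0.0.0 - 9.255.255.255) -> 57.177.253.108
  8.120.0.0/13 (8.120.0.0 - 8.127.255.255) -> 57.177.253.70
  8.120.0.0/14 (8.120.0.0 - 8.123.255.255) -> 57.177.253.158
  8.123.0.0/18 (8.123.0.0 - 8.123.63.255) -> 57.177.253.189
More-specific entries that do NOT match:
  8.123.43.96/29 (8.123.43.96 - 8.123.43.103) does not contain 8.123.43.229
  8.123.43.160/28 (8.123.43.160 - 8.123.43.175) does not contain 8.123.43.229
  10.123.43.0/24 (10.123.43.0 - 10.123.43.255) does not contain 8.123.43.229
  8.123.40.0/23 (8.123.40.0 - 8.123.41.255) does not contain 8.123.43.229
  8.123.58.0/23 (8.123.58.0 - 8.123.59.255) does not contain 8.123.43.229
  8.123.56.0/21 (8.123.56.0 - 8.123.63.255) does not contain 8.123.43.229
  8.123.48.0/20 (8.123.48.0 - 8.123.63.255) does not contain 8.123.43.229
  8.59.32.0/19 (8.59.32.0 - 8.59.63.255) does not contain 8.123.43.229
Longest matching prefix is /18 -> next hop 57.177.253.189.

57.177.253.189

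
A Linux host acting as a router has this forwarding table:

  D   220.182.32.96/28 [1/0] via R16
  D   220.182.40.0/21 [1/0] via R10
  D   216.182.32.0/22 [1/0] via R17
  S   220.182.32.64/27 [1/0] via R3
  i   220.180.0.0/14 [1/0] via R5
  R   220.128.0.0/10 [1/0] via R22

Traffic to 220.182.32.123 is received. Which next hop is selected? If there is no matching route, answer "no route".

Routes whose prefix contains 220.182.32.123:
  220.128.0.0/10 (220.128.0.0 - 220.191.255.255) -> R22
  220.180.0.0/14 (220.180.0.0 - 220.183.255.255) -> R5
More-specific entries that do NOT match:
  220.182.32.96/28 (220.182.32.96 - 220.182.32.111) does not contain 220.182.32.123
  220.182.32.64/27 (220.182.32.64 - 220.182.32.95) does not contain 220.182.32.123
  216.182.32.0/22 (216.182.32.0 - 216.182.35.255) does not contain 220.182.32.123
  220.182.40.0/21 (220.182.40.0 - 220.182.47.255) does not contain 220.182.32.123
Longest matching prefix is /14 -> next hop R5.

R5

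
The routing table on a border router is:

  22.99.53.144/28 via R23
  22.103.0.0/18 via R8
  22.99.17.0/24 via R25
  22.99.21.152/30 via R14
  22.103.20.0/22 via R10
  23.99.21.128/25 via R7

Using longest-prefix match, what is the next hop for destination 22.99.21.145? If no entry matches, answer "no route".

no route

No entry's prefix contains 22.99.21.145; there is no default route.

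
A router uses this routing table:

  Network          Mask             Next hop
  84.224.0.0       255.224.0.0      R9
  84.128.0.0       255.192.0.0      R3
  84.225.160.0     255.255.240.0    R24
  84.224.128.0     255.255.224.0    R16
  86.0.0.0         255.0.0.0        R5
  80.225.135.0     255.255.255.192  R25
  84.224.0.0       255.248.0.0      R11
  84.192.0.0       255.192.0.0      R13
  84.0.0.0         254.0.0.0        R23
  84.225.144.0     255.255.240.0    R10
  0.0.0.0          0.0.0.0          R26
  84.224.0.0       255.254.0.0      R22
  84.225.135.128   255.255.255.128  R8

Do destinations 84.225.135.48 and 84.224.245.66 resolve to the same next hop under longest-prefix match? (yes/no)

84.225.135.48: longest match 84.224.0.0/15 -> R22
84.224.245.66: longest match 84.224.0.0/15 -> R22

yes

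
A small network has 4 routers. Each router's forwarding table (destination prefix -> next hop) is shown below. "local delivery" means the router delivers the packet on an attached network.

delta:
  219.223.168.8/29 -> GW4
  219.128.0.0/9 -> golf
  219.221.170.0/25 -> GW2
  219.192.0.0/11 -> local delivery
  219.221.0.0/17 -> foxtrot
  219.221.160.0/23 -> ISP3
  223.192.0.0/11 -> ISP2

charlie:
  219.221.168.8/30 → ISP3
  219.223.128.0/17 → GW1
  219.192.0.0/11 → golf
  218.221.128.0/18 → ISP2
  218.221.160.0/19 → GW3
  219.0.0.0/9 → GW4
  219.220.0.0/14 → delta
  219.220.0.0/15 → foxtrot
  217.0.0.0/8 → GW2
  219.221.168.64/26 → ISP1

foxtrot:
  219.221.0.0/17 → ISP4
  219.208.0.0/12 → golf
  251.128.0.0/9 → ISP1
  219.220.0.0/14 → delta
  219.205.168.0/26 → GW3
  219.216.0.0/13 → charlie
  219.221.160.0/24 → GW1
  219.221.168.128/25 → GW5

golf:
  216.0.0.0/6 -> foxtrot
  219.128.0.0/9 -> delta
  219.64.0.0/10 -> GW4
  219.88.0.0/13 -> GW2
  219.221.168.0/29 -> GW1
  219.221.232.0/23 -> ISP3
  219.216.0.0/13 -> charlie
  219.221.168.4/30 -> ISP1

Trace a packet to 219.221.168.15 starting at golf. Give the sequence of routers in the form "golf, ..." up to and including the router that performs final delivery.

At golf: longest match for 219.221.168.15 is 219.216.0.0/13 -> charlie
At charlie: longest match for 219.221.168.15 is 219.220.0.0/15 -> foxtrot
At foxtrot: longest match for 219.221.168.15 is 219.220.0.0/14 -> delta
At delta: longest match for 219.221.168.15 is 219.192.0.0/11 -> local delivery

golf, charlie, foxtrot, delta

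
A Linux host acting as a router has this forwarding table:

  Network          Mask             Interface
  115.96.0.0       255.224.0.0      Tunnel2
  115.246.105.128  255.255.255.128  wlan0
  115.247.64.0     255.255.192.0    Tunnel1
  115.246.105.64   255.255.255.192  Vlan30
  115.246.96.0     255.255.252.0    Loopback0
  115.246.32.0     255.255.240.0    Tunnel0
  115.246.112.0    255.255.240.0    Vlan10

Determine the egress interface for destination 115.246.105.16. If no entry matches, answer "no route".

no route

No entry's prefix contains 115.246.105.16; there is no default route.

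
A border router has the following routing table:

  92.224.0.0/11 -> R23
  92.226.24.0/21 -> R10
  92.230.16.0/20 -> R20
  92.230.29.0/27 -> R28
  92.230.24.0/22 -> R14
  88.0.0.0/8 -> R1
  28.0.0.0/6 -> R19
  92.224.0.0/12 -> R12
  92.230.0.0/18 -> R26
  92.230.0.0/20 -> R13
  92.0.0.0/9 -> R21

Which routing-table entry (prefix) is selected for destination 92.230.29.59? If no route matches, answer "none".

92.230.16.0/20

Entries matching 92.230.29.59:
  92.224.0.0/11 (92.224.0.0 - 92.255.255.255)
  92.224.0.0/12 (92.224.0.0 - 92.239.255.255)
  92.230.0.0/18 (92.230.0.0 - 92.230.63.255)
  92.230.16.0/20 (92.230.16.0 - 92.230.31.255)
Most specific is 92.230.16.0/20.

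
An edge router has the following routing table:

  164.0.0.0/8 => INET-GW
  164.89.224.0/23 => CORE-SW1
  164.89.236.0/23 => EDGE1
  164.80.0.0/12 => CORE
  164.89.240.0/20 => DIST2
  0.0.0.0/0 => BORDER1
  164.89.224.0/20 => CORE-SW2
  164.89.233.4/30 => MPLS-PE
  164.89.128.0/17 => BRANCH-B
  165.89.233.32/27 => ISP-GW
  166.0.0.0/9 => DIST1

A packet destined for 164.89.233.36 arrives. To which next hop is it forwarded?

CORE-SW2

Routes whose prefix contains 164.89.233.36:
  0.0.0.0/0 (default, matches everything) -> BORDER1
  164.0.0.0/8 (164.0.0.0 - 164.255.255.255) -> INET-GW
  164.80.0.0/12 (164.80.0.0 - 164.95.255.255) -> CORE
  164.89.128.0/17 (164.89.128.0 - 164.89.255.255) -> BRANCH-B
  164.89.224.0/20 (164.89.224.0 - 164.89.239.255) -> CORE-SW2
More-specific entries that do NOT match:
  164.89.233.4/30 (164.89.233.4 - 164.89.233.7) does not contain 164.89.233.36
  165.89.233.32/27 (165.89.233.32 - 165.89.233.63) does not contain 164.89.233.36
  164.89.224.0/23 (164.89.224.0 - 164.89.225.255) does not contain 164.89.233.36
  164.89.236.0/23 (164.89.236.0 - 164.89.237.255) does not contain 164.89.233.36
Longest matching prefix is /20 -> next hop CORE-SW2.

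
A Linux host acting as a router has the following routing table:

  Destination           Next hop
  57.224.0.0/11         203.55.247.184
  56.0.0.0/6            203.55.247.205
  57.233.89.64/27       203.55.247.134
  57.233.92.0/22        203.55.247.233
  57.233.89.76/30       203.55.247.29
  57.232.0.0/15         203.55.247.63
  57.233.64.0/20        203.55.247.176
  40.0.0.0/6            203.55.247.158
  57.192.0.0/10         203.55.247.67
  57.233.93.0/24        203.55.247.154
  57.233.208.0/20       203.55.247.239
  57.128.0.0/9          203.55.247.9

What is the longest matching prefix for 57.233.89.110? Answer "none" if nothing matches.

Entries matching 57.233.89.110:
  56.0.0.0/6 (56.0.0.0 - 59.255.255.255)
  57.128.0.0/9 (57.128.0.0 - 57.255.255.255)
  57.192.0.0/10 (57.192.0.0 - 57.255.255.255)
  57.224.0.0/11 (57.224.0.0 - 57.255.255.255)
  57.232.0.0/15 (57.232.0.0 - 57.233.255.255)
Most specific is 57.232.0.0/15.

57.232.0.0/15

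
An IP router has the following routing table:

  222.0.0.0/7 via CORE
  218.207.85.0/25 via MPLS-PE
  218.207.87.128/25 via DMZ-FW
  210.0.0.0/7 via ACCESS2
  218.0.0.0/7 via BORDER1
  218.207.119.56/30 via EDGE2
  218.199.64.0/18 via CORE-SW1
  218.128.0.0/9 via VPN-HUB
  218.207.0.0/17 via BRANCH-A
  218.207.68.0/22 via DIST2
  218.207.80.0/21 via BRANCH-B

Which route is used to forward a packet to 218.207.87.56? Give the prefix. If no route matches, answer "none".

Entries matching 218.207.87.56:
  218.0.0.0/7 (218.0.0.0 - 219.255.255.255)
  218.128.0.0/9 (218.128.0.0 - 218.255.255.255)
  218.207.0.0/17 (218.207.0.0 - 218.207.127.255)
  218.207.80.0/21 (218.207.80.0 - 218.207.87.255)
Most specific is 218.207.80.0/21.

218.207.80.0/21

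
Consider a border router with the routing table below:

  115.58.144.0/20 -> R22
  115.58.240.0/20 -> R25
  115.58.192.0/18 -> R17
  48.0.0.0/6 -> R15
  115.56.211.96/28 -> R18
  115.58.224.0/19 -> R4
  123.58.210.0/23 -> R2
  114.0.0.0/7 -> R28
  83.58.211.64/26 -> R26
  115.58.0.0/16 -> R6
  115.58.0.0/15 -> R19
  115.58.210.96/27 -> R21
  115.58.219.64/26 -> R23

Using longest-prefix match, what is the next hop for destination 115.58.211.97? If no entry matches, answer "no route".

R17

Routes whose prefix contains 115.58.211.97:
  114.0.0.0/7 (114.0.0.0 - 115.255.255.255) -> R28
  115.58.0.0/15 (115.58.0.0 - 115.59.255.255) -> R19
  115.58.0.0/16 (115.58.0.0 - 115.58.255.255) -> R6
  115.58.192.0/18 (115.58.192.0 - 115.58.255.255) -> R17
More-specific entries that do NOT match:
  115.56.211.96/28 (115.56.211.96 - 115.56.211.111) does not contain 115.58.211.97
  115.58.210.96/27 (115.58.210.96 - 115.58.210.127) does not contain 115.58.211.97
  83.58.211.64/26 (83.58.211.64 - 83.58.211.127) does not contain 115.58.211.97
  115.58.219.64/26 (115.58.219.64 - 115.58.219.127) does not contain 115.58.211.97
  123.58.210.0/23 (123.58.210.0 - 123.58.211.255) does not contain 115.58.211.97
  115.58.144.0/20 (115.58.144.0 - 115.58.159.255) does not contain 115.58.211.97
  115.58.240.0/20 (115.58.240.0 - 115.58.255.255) does not contain 115.58.211.97
  115.58.224.0/19 (115.58.224.0 - 115.58.255.255) does not contain 115.58.211.97
Longest matching prefix is /18 -> next hop R17.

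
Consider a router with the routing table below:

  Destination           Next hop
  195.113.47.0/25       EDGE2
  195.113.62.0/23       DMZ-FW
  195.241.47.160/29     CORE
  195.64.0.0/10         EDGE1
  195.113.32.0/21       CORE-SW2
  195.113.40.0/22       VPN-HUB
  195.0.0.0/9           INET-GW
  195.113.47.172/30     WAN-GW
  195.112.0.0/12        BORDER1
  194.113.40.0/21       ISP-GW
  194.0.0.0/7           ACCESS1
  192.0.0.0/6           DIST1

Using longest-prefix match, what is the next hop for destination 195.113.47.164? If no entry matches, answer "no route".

Routes whose prefix contains 195.113.47.164:
  192.0.0.0/6 (192.0.0.0 - 195.255.255.255) -> DIST1
  194.0.0.0/7 (194.0.0.0 - 195.255.255.255) -> ACCESS1
  195.0.0.0/9 (195.0.0.0 - 195.127.255.255) -> INET-GW
  195.64.0.0/10 (195.64.0.0 - 195.127.255.255) -> EDGE1
  195.112.0.0/12 (195.112.0.0 - 195.127.255.255) -> BORDER1
More-specific entries that do NOT match:
  195.113.47.172/30 (195.113.47.172 - 195.113.47.175) does not contain 195.113.47.164
  195.241.47.160/29 (195.241.47.160 - 195.241.47.167) does not contain 195.113.47.164
  195.113.47.0/25 (195.113.47.0 - 195.113.47.127) does not contain 195.113.47.164
  195.113.62.0/23 (195.113.62.0 - 195.113.63.255) does not contain 195.113.47.164
  195.113.40.0/22 (195.113.40.0 - 195.113.43.255) does not contain 195.113.47.164
  195.113.32.0/21 (195.113.32.0 - 195.113.39.255) does not contain 195.113.47.164
  194.113.40.0/21 (194.113.40.0 - 194.113.47.255) does not contain 195.113.47.164
Longest matching prefix is /12 -> next hop BORDER1.

BORDER1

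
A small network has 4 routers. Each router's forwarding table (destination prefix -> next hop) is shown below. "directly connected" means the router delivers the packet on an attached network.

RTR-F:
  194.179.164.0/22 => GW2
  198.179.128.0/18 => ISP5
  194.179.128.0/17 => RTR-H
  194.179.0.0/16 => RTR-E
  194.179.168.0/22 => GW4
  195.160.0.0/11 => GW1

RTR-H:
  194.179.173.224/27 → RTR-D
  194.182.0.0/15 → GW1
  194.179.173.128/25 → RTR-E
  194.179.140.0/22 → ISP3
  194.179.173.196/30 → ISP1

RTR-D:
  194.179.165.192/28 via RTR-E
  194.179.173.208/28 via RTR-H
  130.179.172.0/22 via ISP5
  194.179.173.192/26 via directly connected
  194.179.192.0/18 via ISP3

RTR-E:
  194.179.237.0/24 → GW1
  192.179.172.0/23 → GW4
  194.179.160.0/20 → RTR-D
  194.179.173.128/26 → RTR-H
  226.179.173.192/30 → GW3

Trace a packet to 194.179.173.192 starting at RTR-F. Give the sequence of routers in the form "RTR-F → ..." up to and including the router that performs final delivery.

RTR-F → RTR-H → RTR-E → RTR-D

At RTR-F: longest match for 194.179.173.192 is 194.179.128.0/17 -> RTR-H
At RTR-H: longest match for 194.179.173.192 is 194.179.173.128/25 -> RTR-E
At RTR-E: longest match for 194.179.173.192 is 194.179.160.0/20 -> RTR-D
At RTR-D: longest match for 194.179.173.192 is 194.179.173.192/26 -> directly connected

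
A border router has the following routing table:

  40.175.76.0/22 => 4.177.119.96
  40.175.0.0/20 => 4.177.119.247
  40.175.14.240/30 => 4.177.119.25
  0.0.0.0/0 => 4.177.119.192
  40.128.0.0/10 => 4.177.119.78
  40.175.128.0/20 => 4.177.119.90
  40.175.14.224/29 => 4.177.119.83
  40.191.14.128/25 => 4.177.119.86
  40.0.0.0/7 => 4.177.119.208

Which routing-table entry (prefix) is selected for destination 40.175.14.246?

Entries matching 40.175.14.246:
  0.0.0.0/0 (default, matches everything)
  40.0.0.0/7 (40.0.0.0 - 41.255.255.255)
  40.128.0.0/10 (40.128.0.0 - 40.191.255.255)
  40.175.0.0/20 (40.175.0.0 - 40.175.15.255)
Most specific is 40.175.0.0/20.

40.175.0.0/20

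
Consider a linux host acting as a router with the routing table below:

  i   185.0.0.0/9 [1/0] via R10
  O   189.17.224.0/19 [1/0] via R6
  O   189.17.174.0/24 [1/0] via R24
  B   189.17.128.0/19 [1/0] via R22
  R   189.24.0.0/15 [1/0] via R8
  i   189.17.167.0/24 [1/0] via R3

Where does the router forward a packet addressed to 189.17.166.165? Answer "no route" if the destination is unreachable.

no route

No entry's prefix contains 189.17.166.165; there is no default route.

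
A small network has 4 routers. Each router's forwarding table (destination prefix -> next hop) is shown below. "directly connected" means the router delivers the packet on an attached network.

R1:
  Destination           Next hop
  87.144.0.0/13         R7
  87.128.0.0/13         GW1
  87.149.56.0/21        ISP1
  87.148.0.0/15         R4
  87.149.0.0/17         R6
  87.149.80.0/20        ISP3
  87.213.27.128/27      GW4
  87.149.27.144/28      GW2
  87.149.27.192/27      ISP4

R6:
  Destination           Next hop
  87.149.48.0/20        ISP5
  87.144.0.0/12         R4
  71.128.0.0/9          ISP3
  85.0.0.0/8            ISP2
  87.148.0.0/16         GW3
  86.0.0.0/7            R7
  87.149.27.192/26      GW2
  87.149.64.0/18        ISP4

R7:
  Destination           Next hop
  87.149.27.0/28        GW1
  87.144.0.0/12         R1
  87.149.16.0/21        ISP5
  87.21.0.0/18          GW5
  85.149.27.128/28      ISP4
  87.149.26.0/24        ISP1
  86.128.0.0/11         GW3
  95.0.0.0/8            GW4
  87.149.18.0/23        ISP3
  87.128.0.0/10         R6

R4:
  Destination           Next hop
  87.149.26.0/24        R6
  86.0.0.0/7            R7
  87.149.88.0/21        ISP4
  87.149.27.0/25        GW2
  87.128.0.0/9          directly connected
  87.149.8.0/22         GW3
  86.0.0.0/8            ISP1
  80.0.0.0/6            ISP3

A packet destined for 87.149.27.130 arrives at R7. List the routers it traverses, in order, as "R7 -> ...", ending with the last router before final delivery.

R7 -> R1 -> R6 -> R4

At R7: longest match for 87.149.27.130 is 87.144.0.0/12 -> R1
At R1: longest match for 87.149.27.130 is 87.149.0.0/17 -> R6
At R6: longest match for 87.149.27.130 is 87.144.0.0/12 -> R4
At R4: longest match for 87.149.27.130 is 87.128.0.0/9 -> directly connected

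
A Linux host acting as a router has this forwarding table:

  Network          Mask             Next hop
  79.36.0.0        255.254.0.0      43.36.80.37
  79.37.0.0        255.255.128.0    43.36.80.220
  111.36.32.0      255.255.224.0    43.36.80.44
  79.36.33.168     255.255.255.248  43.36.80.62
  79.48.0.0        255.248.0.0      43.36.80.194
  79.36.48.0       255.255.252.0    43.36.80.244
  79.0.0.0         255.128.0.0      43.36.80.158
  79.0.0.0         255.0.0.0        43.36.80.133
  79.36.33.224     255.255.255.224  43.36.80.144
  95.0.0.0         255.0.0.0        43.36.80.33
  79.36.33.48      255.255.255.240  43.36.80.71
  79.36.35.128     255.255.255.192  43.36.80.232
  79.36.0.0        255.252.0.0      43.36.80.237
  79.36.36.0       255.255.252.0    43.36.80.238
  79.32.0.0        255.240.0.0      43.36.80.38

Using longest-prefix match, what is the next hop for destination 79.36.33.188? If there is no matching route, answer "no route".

43.36.80.37

Routes whose prefix contains 79.36.33.188:
  79.0.0.0/8 (79.0.0.0 - 79.255.255.255) -> 43.36.80.133
  79.0.0.0/9 (79.0.0.0 - 79.127.255.255) -> 43.36.80.158
  79.32.0.0/12 (79.32.0.0 - 79.47.255.255) -> 43.36.80.38
  79.36.0.0/14 (79.36.0.0 - 79.39.255.255) -> 43.36.80.237
  79.36.0.0/15 (79.36.0.0 - 79.37.255.255) -> 43.36.80.37
More-specific entries that do NOT match:
  79.36.33.168/29 (79.36.33.168 - 79.36.33.175) does not contain 79.36.33.188
  79.36.33.48/28 (79.36.33.48 - 79.36.33.63) does not contain 79.36.33.188
  79.36.33.224/27 (79.36.33.224 - 79.36.33.255) does not contain 79.36.33.188
  79.36.35.128/26 (79.36.35.128 - 79.36.35.191) does not contain 79.36.33.188
  79.36.48.0/22 (79.36.48.0 - 79.36.51.255) does not contain 79.36.33.188
  79.36.36.0/22 (79.36.36.0 - 79.36.39.255) does not contain 79.36.33.188
  111.36.32.0/19 (111.36.32.0 - 111.36.63.255) does not contain 79.36.33.188
  79.37.0.0/17 (79.37.0.0 - 79.37.127.255) does not contain 79.36.33.188
Longest matching prefix is /15 -> next hop 43.36.80.37.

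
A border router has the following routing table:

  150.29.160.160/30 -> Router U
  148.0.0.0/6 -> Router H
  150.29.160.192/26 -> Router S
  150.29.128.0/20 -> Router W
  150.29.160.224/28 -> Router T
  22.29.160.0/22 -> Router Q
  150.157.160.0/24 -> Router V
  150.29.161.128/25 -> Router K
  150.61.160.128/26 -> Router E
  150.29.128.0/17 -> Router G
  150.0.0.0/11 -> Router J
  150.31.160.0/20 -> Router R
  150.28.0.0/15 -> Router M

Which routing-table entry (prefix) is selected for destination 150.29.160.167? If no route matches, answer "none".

Entries matching 150.29.160.167:
  148.0.0.0/6 (148.0.0.0 - 151.255.255.255)
  150.0.0.0/11 (150.0.0.0 - 150.31.255.255)
  150.28.0.0/15 (150.28.0.0 - 150.29.255.255)
  150.29.128.0/17 (150.29.128.0 - 150.29.255.255)
Most specific is 150.29.128.0/17.

150.29.128.0/17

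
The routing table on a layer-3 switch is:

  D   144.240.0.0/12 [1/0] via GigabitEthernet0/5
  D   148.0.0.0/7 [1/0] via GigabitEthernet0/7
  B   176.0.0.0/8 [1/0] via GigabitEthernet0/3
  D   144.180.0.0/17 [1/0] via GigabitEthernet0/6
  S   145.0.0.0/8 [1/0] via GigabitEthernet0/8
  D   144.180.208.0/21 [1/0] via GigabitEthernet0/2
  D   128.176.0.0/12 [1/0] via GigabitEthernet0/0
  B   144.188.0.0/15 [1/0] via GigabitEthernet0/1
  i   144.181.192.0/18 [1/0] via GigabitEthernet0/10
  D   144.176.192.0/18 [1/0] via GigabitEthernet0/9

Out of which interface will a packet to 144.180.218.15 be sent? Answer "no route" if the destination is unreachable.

no route

No entry's prefix contains 144.180.218.15; there is no default route.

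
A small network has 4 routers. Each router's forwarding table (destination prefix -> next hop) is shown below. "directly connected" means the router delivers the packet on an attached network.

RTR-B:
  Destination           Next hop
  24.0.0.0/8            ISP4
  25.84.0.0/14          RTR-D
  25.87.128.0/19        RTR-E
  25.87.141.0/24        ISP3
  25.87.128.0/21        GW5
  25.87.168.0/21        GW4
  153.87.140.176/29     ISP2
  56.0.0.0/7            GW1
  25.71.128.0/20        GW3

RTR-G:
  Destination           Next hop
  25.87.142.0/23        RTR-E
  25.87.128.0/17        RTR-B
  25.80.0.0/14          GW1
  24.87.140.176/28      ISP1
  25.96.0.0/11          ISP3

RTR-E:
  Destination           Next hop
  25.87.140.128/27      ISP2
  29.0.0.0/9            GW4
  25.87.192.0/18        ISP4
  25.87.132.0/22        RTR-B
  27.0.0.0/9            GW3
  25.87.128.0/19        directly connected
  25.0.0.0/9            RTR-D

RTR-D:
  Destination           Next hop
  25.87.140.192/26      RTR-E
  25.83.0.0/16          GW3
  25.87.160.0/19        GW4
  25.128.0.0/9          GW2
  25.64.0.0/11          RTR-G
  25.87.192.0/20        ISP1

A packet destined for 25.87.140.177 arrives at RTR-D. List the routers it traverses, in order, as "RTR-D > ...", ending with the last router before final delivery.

RTR-D > RTR-G > RTR-B > RTR-E

At RTR-D: longest match for 25.87.140.177 is 25.64.0.0/11 -> RTR-G
At RTR-G: longest match for 25.87.140.177 is 25.87.128.0/17 -> RTR-B
At RTR-B: longest match for 25.87.140.177 is 25.87.128.0/19 -> RTR-E
At RTR-E: longest match for 25.87.140.177 is 25.87.128.0/19 -> directly connected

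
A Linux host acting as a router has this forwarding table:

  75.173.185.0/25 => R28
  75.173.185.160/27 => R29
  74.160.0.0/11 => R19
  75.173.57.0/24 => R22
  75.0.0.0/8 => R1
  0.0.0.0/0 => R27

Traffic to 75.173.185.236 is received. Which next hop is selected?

R1

Routes whose prefix contains 75.173.185.236:
  0.0.0.0/0 (default, matches everything) -> R27
  75.0.0.0/8 (75.0.0.0 - 75.255.255.255) -> R1
More-specific entries that do NOT match:
  75.173.185.160/27 (75.173.185.160 - 75.173.185.191) does not contain 75.173.185.236
  75.173.185.0/25 (75.173.185.0 - 75.173.185.127) does not contain 75.173.185.236
  75.173.57.0/24 (75.173.57.0 - 75.173.57.255) does not contain 75.173.185.236
  74.160.0.0/11 (74.160.0.0 - 74.191.255.255) does not contain 75.173.185.236
Longest matching prefix is /8 -> next hop R1.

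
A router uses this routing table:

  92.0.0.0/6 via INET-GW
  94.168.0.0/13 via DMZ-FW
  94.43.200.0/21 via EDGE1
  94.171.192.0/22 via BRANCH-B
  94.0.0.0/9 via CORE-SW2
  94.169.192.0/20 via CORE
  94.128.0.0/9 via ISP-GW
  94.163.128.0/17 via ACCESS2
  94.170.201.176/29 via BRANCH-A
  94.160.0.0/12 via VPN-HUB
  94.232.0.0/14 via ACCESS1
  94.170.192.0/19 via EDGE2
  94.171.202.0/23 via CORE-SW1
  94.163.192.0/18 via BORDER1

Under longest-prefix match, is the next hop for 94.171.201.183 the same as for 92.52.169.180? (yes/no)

94.171.201.183: longest match 94.168.0.0/13 -> DMZ-FW
92.52.169.180: longest match 92.0.0.0/6 -> INET-GW

no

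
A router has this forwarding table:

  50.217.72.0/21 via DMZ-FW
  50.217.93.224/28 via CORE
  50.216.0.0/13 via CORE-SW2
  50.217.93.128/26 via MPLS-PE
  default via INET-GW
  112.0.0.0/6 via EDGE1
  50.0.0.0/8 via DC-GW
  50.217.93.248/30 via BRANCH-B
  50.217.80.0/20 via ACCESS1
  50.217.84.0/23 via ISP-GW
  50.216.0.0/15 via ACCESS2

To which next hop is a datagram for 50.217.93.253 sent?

ACCESS1

Routes whose prefix contains 50.217.93.253:
  0.0.0.0/0 (default, matches everything) -> INET-GW
  50.0.0.0/8 (50.0.0.0 - 50.255.255.255) -> DC-GW
  50.216.0.0/13 (50.216.0.0 - 50.223.255.255) -> CORE-SW2
  50.216.0.0/15 (50.216.0.0 - 50.217.255.255) -> ACCESS2
  50.217.80.0/20 (50.217.80.0 - 50.217.95.255) -> ACCESS1
More-specific entries that do NOT match:
  50.217.93.248/30 (50.217.93.248 - 50.217.93.251) does not contain 50.217.93.253
  50.217.93.224/28 (50.217.93.224 - 50.217.93.239) does not contain 50.217.93.253
  50.217.93.128/26 (50.217.93.128 - 50.217.93.191) does not contain 50.217.93.253
  50.217.84.0/23 (50.217.84.0 - 50.217.85.255) does not contain 50.217.93.253
  50.217.72.0/21 (50.217.72.0 - 50.217.79.255) does not contain 50.217.93.253
Longest matching prefix is /20 -> next hop ACCESS1.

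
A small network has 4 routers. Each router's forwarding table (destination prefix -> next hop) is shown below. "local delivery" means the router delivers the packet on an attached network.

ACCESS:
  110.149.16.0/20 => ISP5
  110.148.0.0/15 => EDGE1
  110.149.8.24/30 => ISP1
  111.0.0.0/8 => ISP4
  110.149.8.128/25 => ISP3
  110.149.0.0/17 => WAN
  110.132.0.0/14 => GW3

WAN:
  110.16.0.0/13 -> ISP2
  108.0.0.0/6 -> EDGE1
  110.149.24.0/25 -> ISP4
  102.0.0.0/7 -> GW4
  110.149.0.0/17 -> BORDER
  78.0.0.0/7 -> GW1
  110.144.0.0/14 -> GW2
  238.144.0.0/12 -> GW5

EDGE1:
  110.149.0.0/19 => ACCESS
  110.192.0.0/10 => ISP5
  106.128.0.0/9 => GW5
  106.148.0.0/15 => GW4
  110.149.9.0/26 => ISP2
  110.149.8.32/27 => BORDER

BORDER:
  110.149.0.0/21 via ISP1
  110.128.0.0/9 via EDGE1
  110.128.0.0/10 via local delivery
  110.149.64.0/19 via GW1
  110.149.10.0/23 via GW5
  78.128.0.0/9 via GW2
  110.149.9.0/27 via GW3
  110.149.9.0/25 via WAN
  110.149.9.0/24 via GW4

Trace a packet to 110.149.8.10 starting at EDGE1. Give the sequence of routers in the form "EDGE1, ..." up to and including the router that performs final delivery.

At EDGE1: longest match for 110.149.8.10 is 110.149.0.0/19 -> ACCESS
At ACCESS: longest match for 110.149.8.10 is 110.149.0.0/17 -> WAN
At WAN: longest match for 110.149.8.10 is 110.149.0.0/17 -> BORDER
At BORDER: longest match for 110.149.8.10 is 110.128.0.0/10 -> local delivery

EDGE1, ACCESS, WAN, BORDER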